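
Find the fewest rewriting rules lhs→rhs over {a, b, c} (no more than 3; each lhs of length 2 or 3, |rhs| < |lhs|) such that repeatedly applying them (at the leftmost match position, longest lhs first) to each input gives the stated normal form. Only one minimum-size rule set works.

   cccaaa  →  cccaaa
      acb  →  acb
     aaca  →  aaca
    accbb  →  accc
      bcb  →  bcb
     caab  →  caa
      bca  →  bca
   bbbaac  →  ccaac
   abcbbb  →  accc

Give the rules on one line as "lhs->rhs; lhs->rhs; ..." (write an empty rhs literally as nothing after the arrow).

ab->a; bb->c; bbb->cc

  | cccaaa
  | acb
  | aaca
  | accbb => accc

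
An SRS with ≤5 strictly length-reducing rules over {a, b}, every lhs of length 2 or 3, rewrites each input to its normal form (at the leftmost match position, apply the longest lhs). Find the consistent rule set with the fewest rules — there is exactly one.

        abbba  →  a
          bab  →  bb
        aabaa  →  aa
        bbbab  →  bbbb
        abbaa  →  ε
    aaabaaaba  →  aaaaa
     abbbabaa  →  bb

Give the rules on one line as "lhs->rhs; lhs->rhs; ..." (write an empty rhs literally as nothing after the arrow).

abb->b; ba->a; baa->; bab->bb

  | abbba => bba => ba => a
  | bab => bb
  | aabaa => aa
  | bbbab => bbbb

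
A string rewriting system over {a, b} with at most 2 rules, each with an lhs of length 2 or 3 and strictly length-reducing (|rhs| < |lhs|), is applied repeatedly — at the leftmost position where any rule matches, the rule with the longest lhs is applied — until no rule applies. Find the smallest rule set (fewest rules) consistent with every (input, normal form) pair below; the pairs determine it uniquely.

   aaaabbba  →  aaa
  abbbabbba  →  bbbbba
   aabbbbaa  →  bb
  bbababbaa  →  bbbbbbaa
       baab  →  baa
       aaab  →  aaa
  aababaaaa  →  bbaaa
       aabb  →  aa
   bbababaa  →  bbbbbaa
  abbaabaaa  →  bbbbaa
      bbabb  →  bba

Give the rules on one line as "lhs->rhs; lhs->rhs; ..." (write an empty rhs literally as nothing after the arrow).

  | aaaabbba => aaaabba => aaaaba => aaabb => aaab => aaa
  | abbbabbba => abbabbba => ababbba => bbbbba
  | aabbbbaa => aabbbaa => aabbaa => aabaa => abba => aba => bb
  | bbababbaa => bbbbbbaa

ab->a; aba->bb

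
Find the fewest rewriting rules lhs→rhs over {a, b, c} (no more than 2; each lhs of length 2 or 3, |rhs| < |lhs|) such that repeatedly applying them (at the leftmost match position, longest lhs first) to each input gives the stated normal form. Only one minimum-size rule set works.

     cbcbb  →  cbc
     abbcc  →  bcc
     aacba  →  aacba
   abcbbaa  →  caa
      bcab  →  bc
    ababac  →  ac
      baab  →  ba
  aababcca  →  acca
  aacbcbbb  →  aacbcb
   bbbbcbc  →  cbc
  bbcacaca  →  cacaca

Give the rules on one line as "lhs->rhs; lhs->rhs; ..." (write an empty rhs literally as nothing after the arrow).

ab->; bb->

  | cbcbb => cbc
  | abbcc => bcc
  | aacba
  | abcbbaa => cbbaa => caa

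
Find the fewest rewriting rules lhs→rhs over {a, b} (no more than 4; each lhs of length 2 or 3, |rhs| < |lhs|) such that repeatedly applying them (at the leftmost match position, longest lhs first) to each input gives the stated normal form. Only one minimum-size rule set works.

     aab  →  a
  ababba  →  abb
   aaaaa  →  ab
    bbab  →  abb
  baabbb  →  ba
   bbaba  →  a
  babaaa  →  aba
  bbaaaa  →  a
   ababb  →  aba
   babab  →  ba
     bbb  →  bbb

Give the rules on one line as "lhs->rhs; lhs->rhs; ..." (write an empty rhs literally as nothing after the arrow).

  | aab => a
  | ababba => ababa => abaa => abb
  | aaaaa => baaa => bba => ab
  | bbab => abb

aa->b; aab->a; bab->ba; bba->ab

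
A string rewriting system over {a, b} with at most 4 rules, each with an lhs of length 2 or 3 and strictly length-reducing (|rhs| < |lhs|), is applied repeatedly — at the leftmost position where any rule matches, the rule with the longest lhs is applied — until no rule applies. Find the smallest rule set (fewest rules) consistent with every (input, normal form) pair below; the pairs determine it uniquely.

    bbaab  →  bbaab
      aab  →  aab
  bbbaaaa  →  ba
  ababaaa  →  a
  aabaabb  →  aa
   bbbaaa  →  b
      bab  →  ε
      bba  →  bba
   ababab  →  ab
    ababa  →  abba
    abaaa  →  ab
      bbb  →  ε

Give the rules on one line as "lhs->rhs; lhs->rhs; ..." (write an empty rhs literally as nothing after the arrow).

  | bbaab
  | aab
  | bbbaaaa => aaaa => ba
  | ababaaa => abbaaa => abbb => a

aaa->b; aba->ab; bab->; bbb->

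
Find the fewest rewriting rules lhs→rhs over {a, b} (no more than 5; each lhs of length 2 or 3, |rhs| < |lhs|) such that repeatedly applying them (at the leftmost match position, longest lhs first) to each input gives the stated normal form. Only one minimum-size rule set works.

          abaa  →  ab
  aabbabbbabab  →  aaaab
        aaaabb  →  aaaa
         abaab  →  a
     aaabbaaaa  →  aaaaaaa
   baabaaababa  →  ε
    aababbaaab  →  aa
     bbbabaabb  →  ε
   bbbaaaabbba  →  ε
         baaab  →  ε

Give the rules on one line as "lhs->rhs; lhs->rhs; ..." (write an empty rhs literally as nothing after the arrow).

abb->a; ba->b; bb->; bba->bb

  | abaa => aba => ab
  | aabbabbbabab => aaabbbabab => aaababab => aaabbab => aaaab
  | aaaabb => aaaa
  | abaab => abab => abb => a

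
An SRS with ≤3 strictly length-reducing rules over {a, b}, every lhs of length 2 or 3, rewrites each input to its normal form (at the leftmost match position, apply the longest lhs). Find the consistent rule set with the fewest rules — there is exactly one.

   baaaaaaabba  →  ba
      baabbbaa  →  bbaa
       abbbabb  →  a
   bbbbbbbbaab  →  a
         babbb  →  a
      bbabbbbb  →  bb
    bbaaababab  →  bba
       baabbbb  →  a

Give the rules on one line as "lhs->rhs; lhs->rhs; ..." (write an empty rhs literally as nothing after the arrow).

aaa->aa; ab->; bbb->a

  | baaaaaaabba => baaaaaabba => baaaaabba => baaaabba => baaabba => baabba => baba => ba
  | baabbbaa => babbaa => bbaa
  | abbbabb => bbabb => bbb => a
  | bbbbbbbbaab => abbbbbaab => bbbbaab => abaab => aab => a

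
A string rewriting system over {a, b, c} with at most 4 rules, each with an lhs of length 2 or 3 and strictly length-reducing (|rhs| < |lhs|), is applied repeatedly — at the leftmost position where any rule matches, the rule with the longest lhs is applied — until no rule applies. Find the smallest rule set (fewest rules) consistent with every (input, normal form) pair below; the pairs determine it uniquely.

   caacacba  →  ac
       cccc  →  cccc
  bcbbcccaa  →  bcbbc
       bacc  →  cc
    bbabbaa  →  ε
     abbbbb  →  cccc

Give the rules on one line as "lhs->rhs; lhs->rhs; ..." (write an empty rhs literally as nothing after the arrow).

abb->cc; ba->; bbb->cc; ca->

  | caacacba => acacba => acba => ac
  | cccc
  | bcbbcccaa => bcbbcca => bcbbc
  | bacc => cc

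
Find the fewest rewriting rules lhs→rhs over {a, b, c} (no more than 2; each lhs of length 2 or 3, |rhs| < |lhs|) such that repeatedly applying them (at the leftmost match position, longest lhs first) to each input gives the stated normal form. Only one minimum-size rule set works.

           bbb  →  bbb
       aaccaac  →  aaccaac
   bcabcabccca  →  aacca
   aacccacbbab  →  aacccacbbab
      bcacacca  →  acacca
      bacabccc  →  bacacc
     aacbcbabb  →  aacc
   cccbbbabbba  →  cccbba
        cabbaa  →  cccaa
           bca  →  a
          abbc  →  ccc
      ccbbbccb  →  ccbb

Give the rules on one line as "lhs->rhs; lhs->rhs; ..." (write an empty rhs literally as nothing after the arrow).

  | bbb
  | aaccaac
  | bcabcabccca => abcabccca => aabccca => aacca
  | aacccacbbab

abb->cc; bc->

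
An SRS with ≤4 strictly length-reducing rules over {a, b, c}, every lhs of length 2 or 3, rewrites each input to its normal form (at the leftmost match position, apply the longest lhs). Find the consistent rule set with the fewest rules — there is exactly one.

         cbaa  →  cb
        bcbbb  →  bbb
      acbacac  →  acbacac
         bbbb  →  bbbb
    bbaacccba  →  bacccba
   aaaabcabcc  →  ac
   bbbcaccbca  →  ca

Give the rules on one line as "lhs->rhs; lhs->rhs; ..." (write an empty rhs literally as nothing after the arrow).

aa->; bba->b; bc->

  | cbaa => cb
  | bcbbb => bbb
  | acbacac
  | bbbb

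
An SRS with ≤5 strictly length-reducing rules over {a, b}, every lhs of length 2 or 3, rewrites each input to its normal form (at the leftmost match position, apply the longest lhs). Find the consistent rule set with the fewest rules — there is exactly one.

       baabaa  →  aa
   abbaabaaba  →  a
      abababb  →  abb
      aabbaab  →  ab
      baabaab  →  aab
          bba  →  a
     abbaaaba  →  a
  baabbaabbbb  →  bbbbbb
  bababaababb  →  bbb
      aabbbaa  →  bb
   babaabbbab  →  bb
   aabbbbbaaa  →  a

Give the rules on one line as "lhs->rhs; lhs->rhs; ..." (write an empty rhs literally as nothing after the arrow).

aaa->bb; ba->; bab->aa; bba->a

  | baabaa => abaa => aa
  | abbaabaaba => aaabaaba => bbbaaba => baaba => aba => a
  | abababb => aaaabb => bbabb => abb
  | aabbaab => aaaab => bbab => ab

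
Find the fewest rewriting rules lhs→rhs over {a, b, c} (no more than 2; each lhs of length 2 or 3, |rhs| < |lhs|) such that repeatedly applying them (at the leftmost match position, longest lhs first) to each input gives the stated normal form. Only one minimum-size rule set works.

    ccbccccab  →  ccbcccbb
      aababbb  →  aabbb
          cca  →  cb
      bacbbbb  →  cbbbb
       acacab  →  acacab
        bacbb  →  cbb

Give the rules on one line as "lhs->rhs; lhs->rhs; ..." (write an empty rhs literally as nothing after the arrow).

  | ccbccccab => ccbcccbb
  | aababbb => aabbb
  | cca => cb
  | bacbbbb => cbbbb

ba->; cca->cb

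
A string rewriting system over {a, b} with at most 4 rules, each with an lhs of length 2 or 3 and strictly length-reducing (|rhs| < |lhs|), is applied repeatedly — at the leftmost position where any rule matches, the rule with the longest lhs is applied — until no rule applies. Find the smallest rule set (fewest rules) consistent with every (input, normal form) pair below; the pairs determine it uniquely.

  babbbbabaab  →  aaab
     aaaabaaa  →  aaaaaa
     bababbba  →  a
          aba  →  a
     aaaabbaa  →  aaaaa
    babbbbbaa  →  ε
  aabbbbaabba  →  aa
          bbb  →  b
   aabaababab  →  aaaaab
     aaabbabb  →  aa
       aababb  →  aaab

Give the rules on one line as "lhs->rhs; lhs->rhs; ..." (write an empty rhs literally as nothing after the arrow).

  | babbbbabaab => abbbabaab => babaab => aaab
  | aaaabaaa => aaaaaa
  | bababbba => aabbba => aba => a
  | aba => a

abb->; ba->; bab->a; bbb->b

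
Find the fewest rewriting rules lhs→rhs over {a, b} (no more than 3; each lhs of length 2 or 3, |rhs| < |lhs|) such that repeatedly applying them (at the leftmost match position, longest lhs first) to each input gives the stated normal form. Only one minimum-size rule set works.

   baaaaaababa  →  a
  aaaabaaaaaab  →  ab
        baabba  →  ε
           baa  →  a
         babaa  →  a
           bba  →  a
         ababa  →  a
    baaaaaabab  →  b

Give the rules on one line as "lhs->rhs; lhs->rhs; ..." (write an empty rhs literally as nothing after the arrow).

  | baaaaaababa => aaaaaababa => aaaaababa => aaaababa => aaababa => aababa => ababa => ba => a
  | aaaabaaaaaab => aaabaaaaaab => aabaaaaaab => abaaaaaab => aaaaab => aaaab => aaab => aab => ab
  | baabba => aabba => abba => aba => ε
  | baa => aa => a

aa->a; aba->; ba->a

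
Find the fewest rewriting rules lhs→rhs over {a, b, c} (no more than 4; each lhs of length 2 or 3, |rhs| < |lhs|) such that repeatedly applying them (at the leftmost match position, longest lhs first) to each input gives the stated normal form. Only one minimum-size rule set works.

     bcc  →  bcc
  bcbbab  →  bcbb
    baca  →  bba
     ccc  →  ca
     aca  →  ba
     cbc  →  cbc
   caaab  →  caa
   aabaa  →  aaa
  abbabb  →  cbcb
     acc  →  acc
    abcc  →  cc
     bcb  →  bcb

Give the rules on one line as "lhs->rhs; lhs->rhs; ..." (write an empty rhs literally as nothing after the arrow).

  | bcc
  | bcbbab => bcbb
  | baca => bba
  | ccc => ca

ab->; abb->cb; aca->ba; ccc->ca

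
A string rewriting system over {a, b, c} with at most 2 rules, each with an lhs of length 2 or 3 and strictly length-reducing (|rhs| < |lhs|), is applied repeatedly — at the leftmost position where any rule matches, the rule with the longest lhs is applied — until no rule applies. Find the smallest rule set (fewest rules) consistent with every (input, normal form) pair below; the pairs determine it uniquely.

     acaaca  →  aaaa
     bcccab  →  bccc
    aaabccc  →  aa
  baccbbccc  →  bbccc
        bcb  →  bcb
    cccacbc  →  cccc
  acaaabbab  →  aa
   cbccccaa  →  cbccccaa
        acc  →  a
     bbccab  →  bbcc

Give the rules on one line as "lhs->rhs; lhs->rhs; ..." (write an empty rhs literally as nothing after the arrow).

ab->; ac->a

  | acaaca => aaaca => aaaa
  | bcccab => bccc
  | aaabccc => aaccc => aacc => aac => aa
  | baccbbccc => bacbbccc => babbccc => bbccc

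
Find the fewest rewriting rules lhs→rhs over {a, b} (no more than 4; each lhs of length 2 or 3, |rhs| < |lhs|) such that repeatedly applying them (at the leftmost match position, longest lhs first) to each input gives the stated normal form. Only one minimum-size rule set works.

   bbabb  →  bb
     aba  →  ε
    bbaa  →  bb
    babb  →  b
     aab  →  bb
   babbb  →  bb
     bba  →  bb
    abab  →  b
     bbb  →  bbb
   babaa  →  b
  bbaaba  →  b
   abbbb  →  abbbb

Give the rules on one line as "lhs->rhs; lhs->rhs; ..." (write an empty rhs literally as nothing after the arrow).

aa->b; aba->; ba->b; bab->

  | bbabb => bb
  | aba => ε
  | bbaa => bba => bb
  | babb => b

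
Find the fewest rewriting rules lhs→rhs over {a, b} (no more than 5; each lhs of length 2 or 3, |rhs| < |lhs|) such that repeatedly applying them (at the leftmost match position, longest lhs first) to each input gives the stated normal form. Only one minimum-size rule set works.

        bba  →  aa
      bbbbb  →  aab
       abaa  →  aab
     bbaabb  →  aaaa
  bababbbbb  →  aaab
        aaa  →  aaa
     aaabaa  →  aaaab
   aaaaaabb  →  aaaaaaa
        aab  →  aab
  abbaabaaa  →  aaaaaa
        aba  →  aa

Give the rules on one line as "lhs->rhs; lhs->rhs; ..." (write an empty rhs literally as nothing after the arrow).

  | bba => aa
  | bbbbb => abbb => aab
  | abaa => aab
  | bbaabb => aaabb => aaaa

ba->a; baa->ab; bab->; bb->a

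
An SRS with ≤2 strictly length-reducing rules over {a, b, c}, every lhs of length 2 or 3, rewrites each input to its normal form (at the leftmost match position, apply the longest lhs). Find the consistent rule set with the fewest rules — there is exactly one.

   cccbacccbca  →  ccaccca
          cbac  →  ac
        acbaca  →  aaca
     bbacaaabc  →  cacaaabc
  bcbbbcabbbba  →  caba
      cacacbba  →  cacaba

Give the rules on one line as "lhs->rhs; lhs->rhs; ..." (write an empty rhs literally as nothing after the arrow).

bb->c; cb->

  | cccbacccbca => ccacccbca => ccaccca
  | cbac => ac
  | acbaca => aaca
  | bbacaaabc => cacaaabc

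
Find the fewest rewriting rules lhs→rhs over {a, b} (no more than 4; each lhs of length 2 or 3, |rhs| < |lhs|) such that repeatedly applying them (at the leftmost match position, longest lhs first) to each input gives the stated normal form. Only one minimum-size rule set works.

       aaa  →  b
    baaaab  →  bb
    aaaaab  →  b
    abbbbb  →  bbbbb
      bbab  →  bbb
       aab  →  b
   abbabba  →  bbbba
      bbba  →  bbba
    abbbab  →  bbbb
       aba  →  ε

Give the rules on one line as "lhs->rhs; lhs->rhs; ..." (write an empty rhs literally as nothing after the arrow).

  | aaa => ab => b
  | baaaab => babab => bb
  | aaaaab => abaab => ab => b
  | abbbbb => bbbbb

aaa->ab; ab->b; aba->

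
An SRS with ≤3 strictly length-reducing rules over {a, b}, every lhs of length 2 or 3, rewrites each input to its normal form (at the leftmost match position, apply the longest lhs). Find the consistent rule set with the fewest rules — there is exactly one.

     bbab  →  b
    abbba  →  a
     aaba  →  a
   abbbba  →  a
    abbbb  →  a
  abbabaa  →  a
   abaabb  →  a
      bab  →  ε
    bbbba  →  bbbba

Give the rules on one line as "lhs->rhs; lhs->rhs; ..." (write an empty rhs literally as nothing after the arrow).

  | bbab => b
  | abbba => abba => aba => aa => a
  | aaba => aba => aa => a
  | abbbba => abbba => abba => aba => aa => a

aa->a; ab->a; bab->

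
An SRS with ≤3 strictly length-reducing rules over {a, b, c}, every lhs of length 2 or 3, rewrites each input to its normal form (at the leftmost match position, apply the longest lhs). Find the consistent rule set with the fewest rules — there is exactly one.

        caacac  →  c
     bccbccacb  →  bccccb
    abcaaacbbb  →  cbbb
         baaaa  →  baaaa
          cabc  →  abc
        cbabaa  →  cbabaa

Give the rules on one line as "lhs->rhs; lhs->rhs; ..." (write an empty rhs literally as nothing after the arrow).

  | caacac => aacac => acac => cac => ac => c
  | bccbccacb => bccbcacb => bccccb
  | abcaaacbbb => acaacbbb => caacbbb => aacbbb => acbbb => cbbb
  | baaaa

ac->c; bca->c; ca->a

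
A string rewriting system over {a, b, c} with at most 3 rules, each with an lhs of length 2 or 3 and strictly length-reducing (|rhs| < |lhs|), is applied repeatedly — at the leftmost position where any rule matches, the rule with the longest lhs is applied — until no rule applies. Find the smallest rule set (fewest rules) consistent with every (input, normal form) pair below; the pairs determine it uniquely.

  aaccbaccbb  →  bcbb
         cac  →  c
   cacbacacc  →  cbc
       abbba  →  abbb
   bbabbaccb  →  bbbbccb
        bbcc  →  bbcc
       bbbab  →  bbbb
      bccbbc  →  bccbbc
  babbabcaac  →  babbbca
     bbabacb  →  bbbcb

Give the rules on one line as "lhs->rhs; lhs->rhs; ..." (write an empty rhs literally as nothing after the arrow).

  | aaccbaccbb => acbaccbb => baccbb => bcbb
  | cac => c
  | cacbacacc => cbacacc => cbacc => cbc
  | abbba => abbb

ac->; bba->bb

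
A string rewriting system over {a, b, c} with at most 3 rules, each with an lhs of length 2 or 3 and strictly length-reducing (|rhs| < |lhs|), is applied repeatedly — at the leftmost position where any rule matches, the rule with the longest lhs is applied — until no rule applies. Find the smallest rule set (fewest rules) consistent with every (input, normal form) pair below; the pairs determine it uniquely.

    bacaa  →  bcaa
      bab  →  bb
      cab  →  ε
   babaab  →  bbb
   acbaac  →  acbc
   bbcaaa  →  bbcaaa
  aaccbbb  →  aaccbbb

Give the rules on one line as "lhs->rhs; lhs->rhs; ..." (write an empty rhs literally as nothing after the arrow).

ba->b; cab->

  | bacaa => bcaa
  | bab => bb
  | cab => ε
  | babaab => bbaab => bbab => bbb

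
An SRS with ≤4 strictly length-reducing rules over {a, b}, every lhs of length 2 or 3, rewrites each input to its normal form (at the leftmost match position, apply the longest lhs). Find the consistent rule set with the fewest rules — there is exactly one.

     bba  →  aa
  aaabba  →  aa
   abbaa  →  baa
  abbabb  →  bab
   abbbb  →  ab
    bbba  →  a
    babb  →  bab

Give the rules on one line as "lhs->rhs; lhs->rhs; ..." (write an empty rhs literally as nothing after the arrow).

  | bba => aa
  | aaabba => babba => baaa => bba => aa
  | abbaa => aaaa => baa
  | abbabb => aaabb => babb => bab

aaa->ba; bb->b; bba->aa; bbb->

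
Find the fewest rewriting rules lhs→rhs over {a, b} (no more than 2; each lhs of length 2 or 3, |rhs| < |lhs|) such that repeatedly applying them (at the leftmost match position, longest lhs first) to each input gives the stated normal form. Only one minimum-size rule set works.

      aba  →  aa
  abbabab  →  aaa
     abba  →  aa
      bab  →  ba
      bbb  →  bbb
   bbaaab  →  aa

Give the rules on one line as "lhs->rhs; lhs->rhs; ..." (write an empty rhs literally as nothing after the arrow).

ab->a; bba->

  | aba => aa
  | abbabab => ababab => aabab => aaab => aaa
  | abba => aba => aa
  | bab => ba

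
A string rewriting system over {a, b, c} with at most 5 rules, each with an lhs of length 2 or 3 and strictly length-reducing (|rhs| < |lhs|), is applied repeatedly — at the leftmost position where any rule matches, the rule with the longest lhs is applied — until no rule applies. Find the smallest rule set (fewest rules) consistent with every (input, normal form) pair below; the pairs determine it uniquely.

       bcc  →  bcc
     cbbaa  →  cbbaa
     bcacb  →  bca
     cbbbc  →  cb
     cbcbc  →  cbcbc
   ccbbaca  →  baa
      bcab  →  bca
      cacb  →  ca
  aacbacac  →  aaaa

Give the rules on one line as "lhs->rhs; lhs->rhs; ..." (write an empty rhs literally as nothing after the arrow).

ab->a; ac->a; bbc->; ccb->

  | bcc
  | cbbaa
  | bcacb => bcab => bca
  | cbbbc => cb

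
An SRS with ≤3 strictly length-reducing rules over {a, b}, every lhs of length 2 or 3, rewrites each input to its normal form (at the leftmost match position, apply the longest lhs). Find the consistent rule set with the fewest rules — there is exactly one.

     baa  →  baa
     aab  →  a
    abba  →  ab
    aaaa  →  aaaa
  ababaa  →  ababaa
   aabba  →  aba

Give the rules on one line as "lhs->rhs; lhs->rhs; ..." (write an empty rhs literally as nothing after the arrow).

  | baa
  | aab => a
  | abba => ab
  | aaaa

aab->a; bba->b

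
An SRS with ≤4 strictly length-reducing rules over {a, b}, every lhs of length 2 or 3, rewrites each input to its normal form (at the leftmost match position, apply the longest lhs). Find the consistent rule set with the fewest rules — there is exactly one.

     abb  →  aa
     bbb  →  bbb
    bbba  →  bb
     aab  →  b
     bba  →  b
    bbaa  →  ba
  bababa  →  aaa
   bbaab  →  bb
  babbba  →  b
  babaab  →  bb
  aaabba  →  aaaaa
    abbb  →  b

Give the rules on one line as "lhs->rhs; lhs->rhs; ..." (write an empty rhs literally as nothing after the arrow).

  | abb => aa
  | bbb
  | bbba => bab => bb
  | aab => ab => b

ab->b; abb->aa; bba->ab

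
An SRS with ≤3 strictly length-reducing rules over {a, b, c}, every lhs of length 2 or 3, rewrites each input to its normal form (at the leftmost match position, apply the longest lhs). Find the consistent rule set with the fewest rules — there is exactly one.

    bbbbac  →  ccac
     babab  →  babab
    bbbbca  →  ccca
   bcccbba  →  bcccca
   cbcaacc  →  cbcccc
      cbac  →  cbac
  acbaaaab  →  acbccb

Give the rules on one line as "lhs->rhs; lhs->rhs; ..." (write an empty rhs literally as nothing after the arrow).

aa->c; bb->c

  | bbbbac => cbbac => ccac
  | babab
  | bbbbca => cbbca => ccca
  | bcccbba => bcccca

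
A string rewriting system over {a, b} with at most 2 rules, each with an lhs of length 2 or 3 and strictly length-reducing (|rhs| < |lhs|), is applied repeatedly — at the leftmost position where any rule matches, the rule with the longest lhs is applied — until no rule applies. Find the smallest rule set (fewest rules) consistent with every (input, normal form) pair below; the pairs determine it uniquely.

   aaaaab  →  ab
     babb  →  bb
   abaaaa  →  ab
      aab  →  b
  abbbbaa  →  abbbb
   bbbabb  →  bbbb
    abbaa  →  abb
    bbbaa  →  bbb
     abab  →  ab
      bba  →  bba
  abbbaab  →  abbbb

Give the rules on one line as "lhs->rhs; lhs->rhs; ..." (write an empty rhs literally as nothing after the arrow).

aa->; bab->b

  | aaaaab => aaab => ab
  | babb => bb
  | abaaaa => abaa => ab
  | aab => b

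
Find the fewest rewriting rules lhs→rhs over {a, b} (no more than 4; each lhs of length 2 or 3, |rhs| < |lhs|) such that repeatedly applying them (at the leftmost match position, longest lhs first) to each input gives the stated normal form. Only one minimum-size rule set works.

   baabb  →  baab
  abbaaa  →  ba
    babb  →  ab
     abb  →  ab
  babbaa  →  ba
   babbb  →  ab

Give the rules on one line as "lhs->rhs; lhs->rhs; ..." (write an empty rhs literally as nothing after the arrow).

  | baabb => baab
  | abbaaa => abaa => ba
  | babb => ab
  | abb => ab

aba->b; bab->a; bb->b; bba->b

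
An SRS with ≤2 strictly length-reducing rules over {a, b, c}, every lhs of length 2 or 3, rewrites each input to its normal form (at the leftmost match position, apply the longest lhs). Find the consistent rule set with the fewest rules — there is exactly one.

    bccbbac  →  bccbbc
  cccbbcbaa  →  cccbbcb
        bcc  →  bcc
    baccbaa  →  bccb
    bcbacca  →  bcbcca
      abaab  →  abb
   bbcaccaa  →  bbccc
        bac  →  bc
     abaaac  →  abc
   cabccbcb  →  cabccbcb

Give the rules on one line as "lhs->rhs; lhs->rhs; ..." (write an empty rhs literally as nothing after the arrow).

  | bccbbac => bccbbc
  | cccbbcbaa => cccbbcb
  | bcc
  | baccbaa => bccbaa => bccb

aa->; ac->c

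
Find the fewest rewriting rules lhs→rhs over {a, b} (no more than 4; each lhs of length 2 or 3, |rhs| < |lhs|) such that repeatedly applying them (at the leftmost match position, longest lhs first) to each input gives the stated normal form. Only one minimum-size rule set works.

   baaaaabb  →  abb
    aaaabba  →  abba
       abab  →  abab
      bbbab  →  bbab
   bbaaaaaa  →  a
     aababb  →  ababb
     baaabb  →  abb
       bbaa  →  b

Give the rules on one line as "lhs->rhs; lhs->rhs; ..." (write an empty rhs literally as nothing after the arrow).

  | baaaaabb => aaabb => aabb => abb
  | aaaabba => aaabba => aabba => abba
  | abab
  | bbbab => bbab

aa->a; baa->; bbb->bb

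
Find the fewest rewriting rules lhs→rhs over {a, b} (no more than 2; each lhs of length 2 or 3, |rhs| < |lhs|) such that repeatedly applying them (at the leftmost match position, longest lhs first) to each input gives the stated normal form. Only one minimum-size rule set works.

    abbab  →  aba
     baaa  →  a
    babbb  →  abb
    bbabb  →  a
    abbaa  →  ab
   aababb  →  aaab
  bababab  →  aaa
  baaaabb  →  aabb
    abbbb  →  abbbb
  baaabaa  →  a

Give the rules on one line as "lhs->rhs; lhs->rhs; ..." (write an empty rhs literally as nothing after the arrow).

baa->; bab->a

  | abbab => aba
  | baaa => a
  | babbb => abb
  | bbabb => bab => a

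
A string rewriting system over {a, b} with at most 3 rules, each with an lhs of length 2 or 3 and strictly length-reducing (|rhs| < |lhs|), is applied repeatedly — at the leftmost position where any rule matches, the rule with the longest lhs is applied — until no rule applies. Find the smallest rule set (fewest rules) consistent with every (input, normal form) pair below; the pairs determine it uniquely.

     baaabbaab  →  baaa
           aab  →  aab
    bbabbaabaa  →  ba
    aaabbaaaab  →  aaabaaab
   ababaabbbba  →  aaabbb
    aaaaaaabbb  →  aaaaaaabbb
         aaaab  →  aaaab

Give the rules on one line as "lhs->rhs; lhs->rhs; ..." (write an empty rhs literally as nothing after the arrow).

  | baaabbaab => baaabab => baaa
  | aab
  | bbabbaabaa => bbbaabaa => bbabaa => bbaa => ba
  | aaabbaaaab => aaabaaab

bab->; bba->b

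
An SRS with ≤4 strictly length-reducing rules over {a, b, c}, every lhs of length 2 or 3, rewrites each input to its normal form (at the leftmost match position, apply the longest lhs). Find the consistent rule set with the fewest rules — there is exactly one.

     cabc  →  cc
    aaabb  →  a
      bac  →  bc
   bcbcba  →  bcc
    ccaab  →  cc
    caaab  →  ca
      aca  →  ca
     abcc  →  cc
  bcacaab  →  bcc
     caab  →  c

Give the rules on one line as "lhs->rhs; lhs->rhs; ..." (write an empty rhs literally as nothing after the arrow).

  | cabc => cac => cc
  | aaabb => ab => a
  | bac => bc
  | bcbcba => bcbac => bacc => bcc

aab->; ab->a; ac->c; cba->ac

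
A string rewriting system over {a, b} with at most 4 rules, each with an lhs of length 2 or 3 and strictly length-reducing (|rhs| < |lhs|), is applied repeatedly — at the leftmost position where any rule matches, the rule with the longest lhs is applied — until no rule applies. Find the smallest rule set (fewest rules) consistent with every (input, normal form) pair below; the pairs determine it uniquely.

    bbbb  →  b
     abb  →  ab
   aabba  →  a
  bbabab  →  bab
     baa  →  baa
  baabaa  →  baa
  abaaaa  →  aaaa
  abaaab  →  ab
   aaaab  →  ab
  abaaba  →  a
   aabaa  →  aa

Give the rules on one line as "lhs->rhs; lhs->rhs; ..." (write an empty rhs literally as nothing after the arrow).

aab->ab; aba->a; bb->b

  | bbbb => bbb => bb => b
  | abb => ab
  | aabba => abba => aba => a
  | bbabab => babab => bab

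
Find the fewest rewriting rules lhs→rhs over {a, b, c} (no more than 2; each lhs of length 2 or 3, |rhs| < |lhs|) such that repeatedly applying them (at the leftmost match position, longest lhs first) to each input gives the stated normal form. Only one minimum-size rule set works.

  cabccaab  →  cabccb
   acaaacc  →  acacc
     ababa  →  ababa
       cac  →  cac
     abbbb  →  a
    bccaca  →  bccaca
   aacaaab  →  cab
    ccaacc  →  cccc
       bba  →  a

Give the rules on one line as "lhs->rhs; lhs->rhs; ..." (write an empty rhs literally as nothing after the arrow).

  | cabccaab => cabccb
  | acaaacc => acacc
  | ababa
  | cac

aa->; bb->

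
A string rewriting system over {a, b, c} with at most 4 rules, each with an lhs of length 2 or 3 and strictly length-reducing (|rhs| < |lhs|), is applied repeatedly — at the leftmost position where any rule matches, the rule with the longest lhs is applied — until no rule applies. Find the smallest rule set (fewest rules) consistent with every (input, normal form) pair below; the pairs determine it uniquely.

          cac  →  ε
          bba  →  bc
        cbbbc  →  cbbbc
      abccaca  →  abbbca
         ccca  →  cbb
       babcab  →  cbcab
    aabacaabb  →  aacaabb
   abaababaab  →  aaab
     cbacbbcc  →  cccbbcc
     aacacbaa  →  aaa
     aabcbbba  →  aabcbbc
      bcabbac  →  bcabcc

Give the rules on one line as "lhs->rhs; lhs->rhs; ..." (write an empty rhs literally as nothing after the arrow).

aba->a; ba->c; cac->; cca->bb

  | cac => ε
  | bba => bc
  | cbbbc
  | abccaca => abbbca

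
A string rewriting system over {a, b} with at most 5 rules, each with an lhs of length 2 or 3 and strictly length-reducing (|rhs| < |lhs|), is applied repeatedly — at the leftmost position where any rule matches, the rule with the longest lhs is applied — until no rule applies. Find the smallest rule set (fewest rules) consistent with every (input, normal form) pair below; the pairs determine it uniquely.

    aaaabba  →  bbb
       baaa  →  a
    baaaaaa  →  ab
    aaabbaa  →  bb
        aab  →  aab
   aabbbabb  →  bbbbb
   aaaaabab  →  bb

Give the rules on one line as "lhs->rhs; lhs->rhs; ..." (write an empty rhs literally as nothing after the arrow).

  | aaaabba => ababba => abbba => bbba => bbb
  | baaa => a
  | baaaaaa => aaaa => aba => ab
  | aaabbaa => abbbaa => bbbaa => bb

aaa->ab; abb->bb; ba->b; baa->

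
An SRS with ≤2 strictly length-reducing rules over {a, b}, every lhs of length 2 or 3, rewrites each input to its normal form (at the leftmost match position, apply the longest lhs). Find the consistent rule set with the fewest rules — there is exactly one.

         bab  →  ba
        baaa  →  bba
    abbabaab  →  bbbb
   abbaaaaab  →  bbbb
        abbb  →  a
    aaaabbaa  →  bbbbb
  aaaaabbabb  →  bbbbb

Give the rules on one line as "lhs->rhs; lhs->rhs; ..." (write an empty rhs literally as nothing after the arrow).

aa->b; ab->a

  | bab => ba
  | baaa => bba
  | abbabaab => ababaab => aabaab => bbaab => bbbb
  | abbaaaaab => abaaaaab => aaaaaab => baaaab => bbaab => bbbb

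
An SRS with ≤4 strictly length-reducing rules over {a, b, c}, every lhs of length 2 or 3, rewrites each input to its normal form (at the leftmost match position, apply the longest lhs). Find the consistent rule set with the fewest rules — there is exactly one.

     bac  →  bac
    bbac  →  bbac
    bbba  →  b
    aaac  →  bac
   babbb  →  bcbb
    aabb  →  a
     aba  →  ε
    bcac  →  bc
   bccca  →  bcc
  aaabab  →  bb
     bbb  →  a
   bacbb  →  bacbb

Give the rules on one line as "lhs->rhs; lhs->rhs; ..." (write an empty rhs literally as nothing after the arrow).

  | bac
  | bbac
  | bbba => aa => b
  | aaac => bac

aa->b; ab->c; bbb->a; ca->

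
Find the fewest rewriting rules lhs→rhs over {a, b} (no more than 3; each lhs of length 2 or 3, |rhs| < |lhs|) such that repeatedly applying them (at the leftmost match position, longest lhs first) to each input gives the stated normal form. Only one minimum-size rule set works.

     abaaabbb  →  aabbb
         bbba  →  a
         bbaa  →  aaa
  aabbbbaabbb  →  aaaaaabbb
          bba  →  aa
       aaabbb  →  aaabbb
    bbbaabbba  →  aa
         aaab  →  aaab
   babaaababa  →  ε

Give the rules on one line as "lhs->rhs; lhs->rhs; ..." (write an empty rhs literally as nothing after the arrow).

aba->; ba->; bba->aa

  | abaaabbb => aabbb
  | bbba => baa => a
  | bbaa => aaa
  | aabbbbaabbb => aabbaaabbb => aaaaaabbb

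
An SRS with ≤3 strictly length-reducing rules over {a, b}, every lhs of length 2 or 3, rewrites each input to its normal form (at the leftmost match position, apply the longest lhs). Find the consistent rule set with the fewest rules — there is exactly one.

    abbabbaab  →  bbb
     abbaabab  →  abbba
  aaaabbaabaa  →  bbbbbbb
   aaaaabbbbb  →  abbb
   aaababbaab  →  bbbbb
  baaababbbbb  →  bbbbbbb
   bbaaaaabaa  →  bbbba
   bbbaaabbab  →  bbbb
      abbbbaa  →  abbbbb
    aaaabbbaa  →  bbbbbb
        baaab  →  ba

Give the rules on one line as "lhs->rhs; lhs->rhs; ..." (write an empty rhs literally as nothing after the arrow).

aa->b; bab->a

  | abbabbaab => ababaab => aaaab => baab => bbb
  | abbaabab => abbbbab => abbba
  | aaaabbaabaa => baabbaabaa => bbbbaabaa => bbbbbbaa => bbbbbbb
  | aaaaabbbbb => baaabbbbb => bbabbbbb => babbbb => abbb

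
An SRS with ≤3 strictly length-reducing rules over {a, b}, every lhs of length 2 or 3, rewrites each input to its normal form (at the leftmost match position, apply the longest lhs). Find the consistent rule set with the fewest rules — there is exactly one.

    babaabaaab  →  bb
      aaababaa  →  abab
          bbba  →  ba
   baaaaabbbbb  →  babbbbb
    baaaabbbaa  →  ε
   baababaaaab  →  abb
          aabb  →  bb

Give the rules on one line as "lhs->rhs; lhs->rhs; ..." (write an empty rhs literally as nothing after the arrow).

  | babaabaaab => babbaaab => baaaab => baab => bb
  | aaababaa => ababaa => abab
  | bbba => ba
  | baaaaabbbbb => baaabbbbb => babbbbb

aa->; bba->a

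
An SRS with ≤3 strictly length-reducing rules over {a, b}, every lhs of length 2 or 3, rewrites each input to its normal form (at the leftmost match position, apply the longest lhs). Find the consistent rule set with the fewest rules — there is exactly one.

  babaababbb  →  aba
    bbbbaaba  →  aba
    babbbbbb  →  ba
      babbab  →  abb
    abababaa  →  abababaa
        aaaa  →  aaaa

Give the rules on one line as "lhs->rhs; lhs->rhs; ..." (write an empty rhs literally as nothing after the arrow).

aab->ba; bba->ab; bbb->

  | babaababbb => babbaabbb => baababbb => bbaabbb => ababbb => aba
  | bbbbaaba => baaba => bbaa => aba
  | babbbbbb => babbb => ba
  | babbab => baabb => bbab => abb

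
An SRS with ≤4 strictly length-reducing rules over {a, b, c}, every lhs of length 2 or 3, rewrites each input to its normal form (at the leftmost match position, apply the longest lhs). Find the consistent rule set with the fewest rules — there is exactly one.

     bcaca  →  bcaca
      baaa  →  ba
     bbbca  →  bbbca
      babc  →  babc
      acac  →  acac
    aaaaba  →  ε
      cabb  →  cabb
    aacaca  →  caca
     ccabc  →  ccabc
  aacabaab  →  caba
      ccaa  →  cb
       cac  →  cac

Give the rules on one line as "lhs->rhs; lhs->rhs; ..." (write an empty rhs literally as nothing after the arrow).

aa->; aab->a; caa->b

  | bcaca
  | baaa => ba
  | bbbca
  | babc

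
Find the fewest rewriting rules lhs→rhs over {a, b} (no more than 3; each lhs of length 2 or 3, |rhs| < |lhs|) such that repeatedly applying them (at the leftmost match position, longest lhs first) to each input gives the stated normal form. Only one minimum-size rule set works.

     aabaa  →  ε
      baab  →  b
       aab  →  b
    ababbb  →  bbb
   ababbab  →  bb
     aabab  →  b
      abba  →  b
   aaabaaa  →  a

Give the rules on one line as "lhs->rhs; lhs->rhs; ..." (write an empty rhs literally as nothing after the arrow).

  | aabaa => abaa => baa => ε
  | baab => b
  | aab => ab => b
  | ababbb => babbb => bbb

ab->b; ba->; baa->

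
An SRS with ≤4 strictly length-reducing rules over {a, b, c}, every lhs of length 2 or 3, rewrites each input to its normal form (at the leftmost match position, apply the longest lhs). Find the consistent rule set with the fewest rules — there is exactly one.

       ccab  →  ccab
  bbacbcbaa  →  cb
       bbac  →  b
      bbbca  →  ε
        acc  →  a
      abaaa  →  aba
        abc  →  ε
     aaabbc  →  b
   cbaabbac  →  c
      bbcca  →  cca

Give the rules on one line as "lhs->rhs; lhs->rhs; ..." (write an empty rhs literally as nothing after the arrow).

aa->; ac->b; bb->; bc->a

  | ccab
  | bbacbcbaa => acbcbaa => bbcbaa => cbaa => cb
  | bbac => ac => b
  | bbbca => bca => aa => ε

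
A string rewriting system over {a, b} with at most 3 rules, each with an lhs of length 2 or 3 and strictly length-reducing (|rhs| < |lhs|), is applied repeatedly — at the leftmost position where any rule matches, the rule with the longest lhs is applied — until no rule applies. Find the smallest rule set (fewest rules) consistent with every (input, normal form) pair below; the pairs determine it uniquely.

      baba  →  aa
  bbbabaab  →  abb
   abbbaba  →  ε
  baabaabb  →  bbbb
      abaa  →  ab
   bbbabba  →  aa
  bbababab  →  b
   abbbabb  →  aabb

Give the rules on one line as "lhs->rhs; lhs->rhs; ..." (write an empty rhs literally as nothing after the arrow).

  | baba => aba => aa
  | bbbabaab => bbabaab => babaab => abaab => abb
  | abbbaba => abbaba => ababa => aaba => aaa => ε
  | baabaabb => bbaabb => bbbb

aaa->; ba->a; baa->b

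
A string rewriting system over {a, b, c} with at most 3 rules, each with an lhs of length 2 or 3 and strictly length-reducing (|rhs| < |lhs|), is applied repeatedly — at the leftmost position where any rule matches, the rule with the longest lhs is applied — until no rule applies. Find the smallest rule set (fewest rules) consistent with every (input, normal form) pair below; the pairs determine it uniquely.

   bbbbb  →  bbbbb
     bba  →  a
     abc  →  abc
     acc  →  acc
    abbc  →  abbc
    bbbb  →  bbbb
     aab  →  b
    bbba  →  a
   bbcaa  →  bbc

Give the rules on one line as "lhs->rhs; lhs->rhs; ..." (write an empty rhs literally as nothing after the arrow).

aa->; ba->a

  | bbbbb
  | bba => ba => a
  | abc
  | acc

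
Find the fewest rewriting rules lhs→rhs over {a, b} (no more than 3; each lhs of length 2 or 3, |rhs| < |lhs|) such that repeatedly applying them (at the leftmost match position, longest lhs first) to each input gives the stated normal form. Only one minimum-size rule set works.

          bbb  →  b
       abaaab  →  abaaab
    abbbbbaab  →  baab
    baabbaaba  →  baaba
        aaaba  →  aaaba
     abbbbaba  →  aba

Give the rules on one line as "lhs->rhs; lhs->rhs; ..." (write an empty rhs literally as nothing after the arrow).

abb->bb; bb->

  | bbb => b
  | abaaab
  | abbbbbaab => bbbbbaab => bbbaab => baab
  | baabbaaba => babbaaba => bbbaaba => baaba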